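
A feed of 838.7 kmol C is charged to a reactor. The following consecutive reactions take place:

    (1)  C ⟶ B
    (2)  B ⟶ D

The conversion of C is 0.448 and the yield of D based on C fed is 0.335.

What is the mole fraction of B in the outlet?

Conversion of C: C consumed = 1ξ₁ = 0.448 × 838.7 → ξ₁ = 375.7 kmol.
Yield of D: 1ξ₂ / 838.7 = 0.335 → ξ₂ = 281 kmol.
Outlet amounts (n = n₀ + Σ ν·ξ):
  C: 838.7 − 1(375.7) = 463
  B: 0 + 1(375.7) − 1(281) = 94.77
  D: 0 + 1(281) = 281
Total out = 838.7 kmol; y_B = 94.77 / 838.7 = 0.113.

0.113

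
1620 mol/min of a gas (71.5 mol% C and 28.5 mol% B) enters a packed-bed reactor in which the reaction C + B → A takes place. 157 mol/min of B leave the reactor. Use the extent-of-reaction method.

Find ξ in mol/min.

ξ = 305 mol/min

For B: n = n₀ − 1ξ → 157 = 461.7 − 1ξ, giving ξ = 304.7 mol/min.
Outlet amounts (n = n₀ + ν ξ):
  C: 1158 − 1(304.7) = 853.6
  B: 461.7 − 1(304.7) = 157
  A: 0 + 1(304.7) = 304.7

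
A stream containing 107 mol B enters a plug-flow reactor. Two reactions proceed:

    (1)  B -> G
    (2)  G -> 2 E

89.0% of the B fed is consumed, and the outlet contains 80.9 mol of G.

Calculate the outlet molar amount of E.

28.7 mol

Conversion of B: B consumed = 1ξ₁ = 0.89 × 107 → ξ₁ = 95.23 mol.
G balance: n_G = 0 + 1ξ₁ − 1ξ₂ = 80.9 → ξ₂ = (1·95.23 − 80.9)/1 = 14.33 mol.
Outlet amounts (n = n₀ + Σ ν·ξ):
  B: 107 − 1(95.23) = 11.77
  G: 0 + 1(95.23) − 1(14.33) = 80.9
  E: 0 + 2(14.33) = 28.66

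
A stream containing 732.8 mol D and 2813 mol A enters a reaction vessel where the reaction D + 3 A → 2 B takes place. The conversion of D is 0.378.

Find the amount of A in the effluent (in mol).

D reacted = 0.378 × 732.8 = 277 mol; ν_D = −1, so ξ = 277/1 = 277 mol.
Outlet amounts (n = n₀ + ν ξ):
  D: 732.8 − 1(277) = 455.8
  A: 2813 − 3(277) = 1982
  B: 0 + 2(277) = 554

1980 mol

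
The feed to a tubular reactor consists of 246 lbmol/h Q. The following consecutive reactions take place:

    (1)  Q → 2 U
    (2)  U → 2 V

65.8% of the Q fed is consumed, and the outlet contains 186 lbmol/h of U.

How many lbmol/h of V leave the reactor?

275 lbmol/h

Conversion of Q: Q consumed = 1ξ₁ = 0.658 × 246 → ξ₁ = 161.9 lbmol/h.
U balance: n_U = 0 + 2ξ₁ − 1ξ₂ = 186 → ξ₂ = (2·161.9 − 186)/1 = 137.7 lbmol/h.
Outlet amounts (n = n₀ + Σ ν·ξ):
  Q: 246 − 1(161.9) = 84.13
  U: 0 + 2(161.9) − 1(137.7) = 186
  V: 0 + 2(137.7) = 275.5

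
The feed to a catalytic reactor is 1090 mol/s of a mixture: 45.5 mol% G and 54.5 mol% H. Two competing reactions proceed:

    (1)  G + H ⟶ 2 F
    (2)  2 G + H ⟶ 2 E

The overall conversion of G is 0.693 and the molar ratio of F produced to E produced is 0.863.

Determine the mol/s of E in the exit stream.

Conversion of G: G consumed = 0.693 × 495.9 = 343.7 mol/s = 1ξ₁ + 2ξ₂.
Selectivity: 2ξ₁ / (2ξ₂) = 0.863 → ξ₁ = 0.863 ξ₂.
Substitute: (1·0.863 + 2) ξ₂ = 343.7 → ξ₂ = 120 mol/s, ξ₁ = 103.6 mol/s.
Outlet amounts (n = n₀ + Σ ν·ξ):
  G: 495.9 − 1(103.6) − 2(120) = 152.3
  H: 594 − 1(103.6) − 1(120) = 370.4
  F: 0 + 2(103.6) = 207.2
  E: 0 + 2(120) = 240.1

240 mol/s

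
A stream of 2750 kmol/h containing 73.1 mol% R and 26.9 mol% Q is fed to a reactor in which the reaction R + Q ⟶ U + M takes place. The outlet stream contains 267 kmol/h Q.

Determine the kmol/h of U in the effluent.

473 kmol/h

For Q: n = n₀ − 1ξ → 267 = 739.8 − 1ξ, giving ξ = 472.8 kmol/h.
Outlet amounts (n = n₀ + ν ξ):
  R: 2010 − 1(472.8) = 1537
  Q: 739.8 − 1(472.8) = 267
  U: 0 + 1(472.8) = 472.8
  M: 0 + 1(472.8) = 472.8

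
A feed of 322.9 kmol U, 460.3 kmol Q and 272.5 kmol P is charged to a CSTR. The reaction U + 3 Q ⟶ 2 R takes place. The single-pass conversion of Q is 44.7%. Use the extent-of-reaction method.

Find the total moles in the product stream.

919 kmol

Q reacted = 0.447 × 460.3 = 205.8 kmol; ν_Q = −3, so ξ = 205.8/3 = 68.58 kmol.
Outlet amounts (n = n₀ + ν ξ):
  U: 322.9 − 1(68.58) = 254.3
  Q: 460.3 − 3(68.58) = 254.5
  R: 0 + 2(68.58) = 137.2
  P: 272.5 (inert)
Total out = 254.3 + 254.5 + 137.2 + 272.5 = 918.5 kmol.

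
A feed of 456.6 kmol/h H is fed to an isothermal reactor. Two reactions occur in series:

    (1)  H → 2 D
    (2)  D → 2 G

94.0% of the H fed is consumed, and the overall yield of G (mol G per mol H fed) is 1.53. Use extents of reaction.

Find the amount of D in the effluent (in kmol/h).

509 kmol/h

Conversion of H: H consumed = 1ξ₁ = 0.94 × 456.6 → ξ₁ = 429.2 kmol/h.
Yield of G: 2ξ₂ / 456.6 = 1.53 → ξ₂ = 349.3 kmol/h.
Outlet amounts (n = n₀ + Σ ν·ξ):
  H: 456.6 − 1(429.2) = 27.4
  D: 0 + 2(429.2) − 1(349.3) = 509.1
  G: 0 + 2(349.3) = 698.6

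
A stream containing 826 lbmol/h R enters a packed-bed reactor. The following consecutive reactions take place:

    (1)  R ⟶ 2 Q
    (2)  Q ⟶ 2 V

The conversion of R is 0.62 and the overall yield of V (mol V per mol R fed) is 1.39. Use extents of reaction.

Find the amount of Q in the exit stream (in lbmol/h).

Conversion of R: R consumed = 1ξ₁ = 0.62 × 826 → ξ₁ = 512.1 lbmol/h.
Yield of V: 2ξ₂ / 826 = 1.39 → ξ₂ = 574.1 lbmol/h.
Outlet amounts (n = n₀ + Σ ν·ξ):
  R: 826 − 1(512.1) = 313.9
  Q: 0 + 2(512.1) − 1(574.1) = 450.2
  V: 0 + 2(574.1) = 1148

450 lbmol/h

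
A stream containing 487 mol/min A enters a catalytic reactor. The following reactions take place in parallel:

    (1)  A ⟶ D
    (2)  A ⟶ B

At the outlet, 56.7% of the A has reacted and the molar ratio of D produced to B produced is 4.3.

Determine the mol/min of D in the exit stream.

Conversion of A: A consumed = 0.567 × 487 = 276.1 mol/min = 1ξ₁ + 1ξ₂.
Selectivity: 1ξ₁ / (1ξ₂) = 4.3 → ξ₁ = 4.3 ξ₂.
Substitute: (1·4.3 + 1) ξ₂ = 276.1 → ξ₂ = 52.1 mol/min, ξ₁ = 224 mol/min.
Outlet amounts (n = n₀ + Σ ν·ξ):
  A: 487 − 1(224) − 1(52.1) = 210.9
  D: 0 + 1(224) = 224
  B: 0 + 1(52.1) = 52.1

224 mol/min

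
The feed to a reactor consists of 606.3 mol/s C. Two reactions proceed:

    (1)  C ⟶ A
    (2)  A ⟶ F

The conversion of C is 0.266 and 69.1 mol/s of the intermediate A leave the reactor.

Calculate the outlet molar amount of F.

92.2 mol/s

Conversion of C: C consumed = 1ξ₁ = 0.266 × 606.3 → ξ₁ = 161.3 mol/s.
A balance: n_A = 0 + 1ξ₁ − 1ξ₂ = 69.1 → ξ₂ = (1·161.3 − 69.1)/1 = 92.18 mol/s.
Outlet amounts (n = n₀ + Σ ν·ξ):
  C: 606.3 − 1(161.3) = 445
  A: 0 + 1(161.3) − 1(92.18) = 69.1
  F: 0 + 1(92.18) = 92.18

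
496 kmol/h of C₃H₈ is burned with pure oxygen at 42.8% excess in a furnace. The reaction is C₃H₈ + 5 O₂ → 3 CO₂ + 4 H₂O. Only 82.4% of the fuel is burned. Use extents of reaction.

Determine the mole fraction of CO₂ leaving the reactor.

Stoichiometric O₂ = 5 × 496 = 2480 kmol/h; O₂ fed = 2480 × 1.428 = 3541 kmol/h.
Fuel reacted = 0.824 × 496 → ξ = 408.7 kmol/h.
Outlet (n = n₀ + ν ξ):
  C₃H₈: 496 − 1(408.7) = 87.3
  O₂: 3541 − 5(408.7) = 1498
  CO₂: 0 + 3(408.7) = 1226
  H₂O: 0 + 4(408.7) = 1635
Total out = 4446 kmol/h; y_CO₂ = 1226 / 4446 = 0.2758.

0.276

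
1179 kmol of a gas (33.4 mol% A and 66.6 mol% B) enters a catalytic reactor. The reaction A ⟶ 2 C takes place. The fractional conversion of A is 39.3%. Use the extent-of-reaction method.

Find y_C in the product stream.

A reacted = 0.393 × 393.8 = 154.8 kmol; ν_A = −1, so ξ = 154.8/1 = 154.8 kmol.
Outlet amounts (n = n₀ + ν ξ):
  A: 393.8 − 1(154.8) = 239
  C: 0 + 2(154.8) = 309.5
  B: 785.2 (inert)
Total out = 1334 kmol; y_C = 309.5 / 1334 = 0.2321.

0.232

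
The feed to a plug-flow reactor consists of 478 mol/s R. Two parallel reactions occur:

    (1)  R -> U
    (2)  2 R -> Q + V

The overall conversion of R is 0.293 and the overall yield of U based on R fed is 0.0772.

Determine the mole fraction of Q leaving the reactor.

0.108

Yield of U: 1ξ₁ / 478 = 0.0772 → ξ₁ = 36.9 mol/s.
Conversion of R: 1ξ₁ + 2ξ₂ = 0.293 × 478 = 140.1 → ξ₂ = 51.58 mol/s.
Outlet amounts (n = n₀ + Σ ν·ξ):
  R: 478 − 1(36.9) − 2(51.58) = 337.9
  U: 0 + 1(36.9) = 36.9
  Q: 0 + 1(51.58) = 51.58
  V: 0 + 1(51.58) = 51.58
Total out = 478 mol/s; y_Q = 51.58 / 478 = 0.1079.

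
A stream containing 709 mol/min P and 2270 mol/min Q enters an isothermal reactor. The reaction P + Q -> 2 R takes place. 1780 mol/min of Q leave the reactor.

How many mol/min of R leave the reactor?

980 mol/min

For Q: n = n₀ − 1ξ → 1780 = 2270 − 1ξ, giving ξ = 490 mol/min.
Outlet amounts (n = n₀ + ν ξ):
  P: 709 − 1(490) = 219
  Q: 2270 − 1(490) = 1780
  R: 0 + 2(490) = 980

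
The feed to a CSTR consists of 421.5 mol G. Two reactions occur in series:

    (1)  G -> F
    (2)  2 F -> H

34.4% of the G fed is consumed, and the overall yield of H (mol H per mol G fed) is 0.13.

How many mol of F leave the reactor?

35.4 mol

Conversion of G: G consumed = 1ξ₁ = 0.344 × 421.5 → ξ₁ = 145 mol.
Yield of H: 1ξ₂ / 421.5 = 0.13 → ξ₂ = 54.8 mol.
Outlet amounts (n = n₀ + Σ ν·ξ):
  G: 421.5 − 1(145) = 276.5
  F: 0 + 1(145) − 2(54.8) = 35.41
  H: 0 + 1(54.8) = 54.8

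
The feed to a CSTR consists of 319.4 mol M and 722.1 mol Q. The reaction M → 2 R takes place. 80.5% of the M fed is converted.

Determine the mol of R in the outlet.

M reacted = 0.805 × 319.4 = 257.1 mol; ν_M = −1, so ξ = 257.1/1 = 257.1 mol.
Outlet amounts (n = n₀ + ν ξ):
  M: 319.4 − 1(257.1) = 62.28
  R: 0 + 2(257.1) = 514.2
  Q: 722.1 (inert)

514 mol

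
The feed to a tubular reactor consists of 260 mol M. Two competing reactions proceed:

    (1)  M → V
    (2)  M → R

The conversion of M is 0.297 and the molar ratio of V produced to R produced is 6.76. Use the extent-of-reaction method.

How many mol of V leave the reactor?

Conversion of M: M consumed = 0.297 × 260 = 77.22 mol = 1ξ₁ + 1ξ₂.
Selectivity: 1ξ₁ / (1ξ₂) = 6.76 → ξ₁ = 6.76 ξ₂.
Substitute: (1·6.76 + 1) ξ₂ = 77.22 → ξ₂ = 9.951 mol, ξ₁ = 67.27 mol.
Outlet amounts (n = n₀ + Σ ν·ξ):
  M: 260 − 1(67.27) − 1(9.951) = 182.8
  V: 0 + 1(67.27) = 67.27
  R: 0 + 1(9.951) = 9.951

67.3 mol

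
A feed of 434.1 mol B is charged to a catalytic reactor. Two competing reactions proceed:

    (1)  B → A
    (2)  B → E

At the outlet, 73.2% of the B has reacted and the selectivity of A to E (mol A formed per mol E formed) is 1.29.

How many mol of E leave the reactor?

139 mol

Conversion of B: B consumed = 0.732 × 434.1 = 317.8 mol = 1ξ₁ + 1ξ₂.
Selectivity: 1ξ₁ / (1ξ₂) = 1.29 → ξ₁ = 1.29 ξ₂.
Substitute: (1·1.29 + 1) ξ₂ = 317.8 → ξ₂ = 138.8 mol, ξ₁ = 179 mol.
Outlet amounts (n = n₀ + Σ ν·ξ):
  B: 434.1 − 1(179) − 1(138.8) = 116.3
  A: 0 + 1(179) = 179
  E: 0 + 1(138.8) = 138.8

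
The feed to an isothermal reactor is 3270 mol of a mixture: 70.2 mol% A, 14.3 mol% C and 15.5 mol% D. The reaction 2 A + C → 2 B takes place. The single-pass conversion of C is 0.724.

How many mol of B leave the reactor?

677 mol

C reacted = 0.724 × 467.6 = 338.5 mol; ν_C = −1, so ξ = 338.5/1 = 338.5 mol.
Outlet amounts (n = n₀ + ν ξ):
  A: 2296 − 2(338.5) = 1618
  C: 467.6 − 1(338.5) = 129.1
  B: 0 + 2(338.5) = 677.1
  D: 506.9 (inert)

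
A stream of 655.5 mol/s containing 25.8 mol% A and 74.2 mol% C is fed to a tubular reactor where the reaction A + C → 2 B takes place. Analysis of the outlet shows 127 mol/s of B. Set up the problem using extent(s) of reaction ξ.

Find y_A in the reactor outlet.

0.161

For B: n = n₀ + 2ξ → 127 = 0 + 2ξ, giving ξ = 63.5 mol/s.
Outlet amounts (n = n₀ + ν ξ):
  A: 169.1 − 1(63.5) = 105.6
  C: 486.4 − 1(63.5) = 422.9
  B: 0 + 2(63.5) = 127
Total out = 655.5 mol/s; y_A = 105.6 / 655.5 = 0.1611.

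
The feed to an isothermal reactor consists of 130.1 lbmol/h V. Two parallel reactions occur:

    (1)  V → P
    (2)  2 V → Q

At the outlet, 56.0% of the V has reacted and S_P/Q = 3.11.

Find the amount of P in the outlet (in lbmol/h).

Conversion of V: V consumed = 0.56 × 130.1 = 72.86 lbmol/h = 1ξ₁ + 2ξ₂.
Selectivity: 1ξ₁ / (1ξ₂) = 3.11 → ξ₁ = 3.11 ξ₂.
Substitute: (1·3.11 + 2) ξ₂ = 72.86 → ξ₂ = 14.26 lbmol/h, ξ₁ = 44.34 lbmol/h.
Outlet amounts (n = n₀ + Σ ν·ξ):
  V: 130.1 − 1(44.34) − 2(14.26) = 57.24
  P: 0 + 1(44.34) = 44.34
  Q: 0 + 1(14.26) = 14.26

44.3 lbmol/h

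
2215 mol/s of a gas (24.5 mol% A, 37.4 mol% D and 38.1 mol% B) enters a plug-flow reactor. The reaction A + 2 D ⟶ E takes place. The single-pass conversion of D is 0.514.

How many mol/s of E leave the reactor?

213 mol/s

D reacted = 0.514 × 828.4 = 425.8 mol/s; ν_D = −2, so ξ = 425.8/2 = 212.9 mol/s.
Outlet amounts (n = n₀ + ν ξ):
  A: 542.7 − 1(212.9) = 329.8
  D: 828.4 − 2(212.9) = 402.6
  E: 0 + 1(212.9) = 212.9
  B: 843.9 (inert)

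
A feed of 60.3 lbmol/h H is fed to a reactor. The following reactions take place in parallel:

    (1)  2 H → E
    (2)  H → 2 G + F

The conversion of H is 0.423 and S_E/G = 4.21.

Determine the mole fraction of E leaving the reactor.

Conversion of H: H consumed = 0.423 × 60.3 = 25.51 lbmol/h = 2ξ₁ + 1ξ₂.
Selectivity: 1ξ₁ / (2ξ₂) = 4.21 → ξ₁ = 8.42 ξ₂.
Substitute: (2·8.42 + 1) ξ₂ = 25.51 → ξ₂ = 1.43 lbmol/h, ξ₁ = 12.04 lbmol/h.
Outlet amounts (n = n₀ + Σ ν·ξ):
  H: 60.3 − 2(12.04) − 1(1.43) = 34.79
  E: 0 + 1(12.04) = 12.04
  G: 0 + 2(1.43) = 2.86
  F: 0 + 1(1.43) = 1.43
Total out = 51.12 lbmol/h; y_E = 12.04 / 51.12 = 0.2355.

0.235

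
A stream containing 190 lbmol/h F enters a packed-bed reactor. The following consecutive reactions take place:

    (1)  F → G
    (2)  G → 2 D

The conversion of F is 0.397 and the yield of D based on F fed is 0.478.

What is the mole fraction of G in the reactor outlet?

0.128

Conversion of F: F consumed = 1ξ₁ = 0.397 × 190 → ξ₁ = 75.43 lbmol/h.
Yield of D: 2ξ₂ / 190 = 0.478 → ξ₂ = 45.41 lbmol/h.
Outlet amounts (n = n₀ + Σ ν·ξ):
  F: 190 − 1(75.43) = 114.6
  G: 0 + 1(75.43) − 1(45.41) = 30.02
  D: 0 + 2(45.41) = 90.82
Total out = 235.4 lbmol/h; y_G = 30.02 / 235.4 = 0.1275.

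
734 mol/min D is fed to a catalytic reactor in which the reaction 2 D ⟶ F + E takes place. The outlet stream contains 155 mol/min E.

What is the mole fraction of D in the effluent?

0.578

For E: n = n₀ + 1ξ → 155 = 0 + 1ξ, giving ξ = 155 mol/min.
Outlet amounts (n = n₀ + ν ξ):
  D: 734 − 2(155) = 424
  F: 0 + 1(155) = 155
  E: 0 + 1(155) = 155
Total out = 734 mol/min; y_D = 424 / 734 = 0.5777.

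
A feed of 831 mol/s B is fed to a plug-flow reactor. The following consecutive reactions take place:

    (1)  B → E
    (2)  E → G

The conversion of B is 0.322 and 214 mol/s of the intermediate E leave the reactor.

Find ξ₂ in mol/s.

Conversion of B: B consumed = 1ξ₁ = 0.322 × 831 → ξ₁ = 267.6 mol/s.
E balance: n_E = 0 + 1ξ₁ − 1ξ₂ = 214 → ξ₂ = (1·267.6 − 214)/1 = 53.58 mol/s.
Outlet amounts (n = n₀ + Σ ν·ξ):
  B: 831 − 1(267.6) = 563.4
  E: 0 + 1(267.6) − 1(53.58) = 214
  G: 0 + 1(53.58) = 53.58

ξ₂ = 53.6 mol/s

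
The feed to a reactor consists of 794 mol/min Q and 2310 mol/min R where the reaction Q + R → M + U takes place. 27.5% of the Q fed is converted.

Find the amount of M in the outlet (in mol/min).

218 mol/min

Q reacted = 0.275 × 794 = 218.4 mol/min; ν_Q = −1, so ξ = 218.4/1 = 218.4 mol/min.
Outlet amounts (n = n₀ + ν ξ):
  Q: 794 − 1(218.4) = 575.6
  R: 2310 − 1(218.4) = 2092
  M: 0 + 1(218.4) = 218.4
  U: 0 + 1(218.4) = 218.4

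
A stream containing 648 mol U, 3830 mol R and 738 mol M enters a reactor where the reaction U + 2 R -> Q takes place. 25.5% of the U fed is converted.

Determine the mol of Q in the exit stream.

165 mol

U reacted = 0.255 × 648 = 165.2 mol; ν_U = −1, so ξ = 165.2/1 = 165.2 mol.
Outlet amounts (n = n₀ + ν ξ):
  U: 648 − 1(165.2) = 482.8
  R: 3830 − 2(165.2) = 3500
  Q: 0 + 1(165.2) = 165.2
  M: 738 (inert)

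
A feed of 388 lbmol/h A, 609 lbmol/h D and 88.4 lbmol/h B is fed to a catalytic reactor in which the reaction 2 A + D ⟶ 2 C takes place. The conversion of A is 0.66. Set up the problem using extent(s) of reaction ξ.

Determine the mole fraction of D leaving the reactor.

A reacted = 0.66 × 388 = 256.1 lbmol/h; ν_A = −2, so ξ = 256.1/2 = 128 lbmol/h.
Outlet amounts (n = n₀ + ν ξ):
  A: 388 − 2(128) = 131.9
  D: 609 − 1(128) = 481
  C: 0 + 2(128) = 256.1
  B: 88.4 (inert)
Total out = 957.4 lbmol/h; y_D = 481 / 957.4 = 0.5024.

0.502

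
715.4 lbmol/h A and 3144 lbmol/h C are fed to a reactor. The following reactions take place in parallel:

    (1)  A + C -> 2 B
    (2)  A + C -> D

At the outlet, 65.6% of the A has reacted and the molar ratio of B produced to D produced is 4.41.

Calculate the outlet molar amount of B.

Conversion of A: A consumed = 0.656 × 715.4 = 469.3 lbmol/h = 1ξ₁ + 1ξ₂.
Selectivity: 2ξ₁ / (1ξ₂) = 4.41 → ξ₁ = 2.205 ξ₂.
Substitute: (1·2.205 + 1) ξ₂ = 469.3 → ξ₂ = 146.4 lbmol/h, ξ₁ = 322.9 lbmol/h.
Outlet amounts (n = n₀ + Σ ν·ξ):
  A: 715.4 − 1(322.9) − 1(146.4) = 246.1
  C: 3144 − 1(322.9) − 1(146.4) = 2675
  B: 0 + 2(322.9) = 645.7
  D: 0 + 1(146.4) = 146.4

646 lbmol/h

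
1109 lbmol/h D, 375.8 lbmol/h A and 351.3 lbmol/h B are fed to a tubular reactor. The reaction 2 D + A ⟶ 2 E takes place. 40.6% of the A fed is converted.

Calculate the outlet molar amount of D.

804 lbmol/h

A reacted = 0.406 × 375.8 = 152.6 lbmol/h; ν_A = −1, so ξ = 152.6/1 = 152.6 lbmol/h.
Outlet amounts (n = n₀ + ν ξ):
  D: 1109 − 2(152.6) = 803.9
  A: 375.8 − 1(152.6) = 223.2
  E: 0 + 2(152.6) = 305.1
  B: 351.3 (inert)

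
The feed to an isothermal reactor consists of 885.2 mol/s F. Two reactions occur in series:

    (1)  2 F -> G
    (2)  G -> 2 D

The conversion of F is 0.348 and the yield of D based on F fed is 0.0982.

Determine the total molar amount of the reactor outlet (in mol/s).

775 mol/s

Conversion of F: F consumed = 2ξ₁ = 0.348 × 885.2 → ξ₁ = 154 mol/s.
Yield of D: 2ξ₂ / 885.2 = 0.0982 → ξ₂ = 43.46 mol/s.
Outlet amounts (n = n₀ + Σ ν·ξ):
  F: 885.2 − 2(154) = 577.2
  G: 0 + 1(154) − 1(43.46) = 110.6
  D: 0 + 2(43.46) = 86.93
Total out = 577.2 + 110.6 + 86.93 = 774.6 mol/s.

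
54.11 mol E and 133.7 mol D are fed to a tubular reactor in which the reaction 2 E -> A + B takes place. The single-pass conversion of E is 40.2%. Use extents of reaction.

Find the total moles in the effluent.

188 mol

E reacted = 0.402 × 54.11 = 21.75 mol; ν_E = −2, so ξ = 21.75/2 = 10.88 mol.
Outlet amounts (n = n₀ + ν ξ):
  E: 54.11 − 2(10.88) = 32.36
  A: 0 + 1(10.88) = 10.88
  B: 0 + 1(10.88) = 10.88
  D: 133.7 (inert)
Total out = 32.36 + 10.88 + 10.88 + 133.7 = 187.8 mol.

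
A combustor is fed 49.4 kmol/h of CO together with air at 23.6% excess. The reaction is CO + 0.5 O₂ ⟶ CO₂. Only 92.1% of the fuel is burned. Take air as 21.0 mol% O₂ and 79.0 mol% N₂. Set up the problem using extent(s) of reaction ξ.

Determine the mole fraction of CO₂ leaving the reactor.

0.264

Stoichiometric O₂ = 0.5 × 49.4 = 24.7 kmol/h; O₂ fed = 24.7 × 1.236 = 30.53 kmol/h.
N₂ fed = 30.53 × 79/21 = 114.8 kmol/h.
Fuel reacted = 0.921 × 49.4 → ξ = 45.5 kmol/h.
Outlet (n = n₀ + ν ξ):
  CO: 49.4 − 1(45.5) = 3.903
  O₂: 30.53 − 0.5(45.5) = 7.78
  N₂: 114.8 (inert)
  CO₂: 0 + 1(45.5) = 45.5
Total out = 172 kmol/h; y_CO₂ = 45.5 / 172 = 0.2645.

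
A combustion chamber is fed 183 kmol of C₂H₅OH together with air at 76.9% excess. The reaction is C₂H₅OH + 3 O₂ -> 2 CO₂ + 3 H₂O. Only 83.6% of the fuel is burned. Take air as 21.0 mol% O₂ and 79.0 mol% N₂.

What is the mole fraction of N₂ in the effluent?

Stoichiometric O₂ = 3 × 183 = 549 kmol; O₂ fed = 549 × 1.769 = 971.2 kmol.
N₂ fed = 971.2 × 79/21 = 3653 kmol.
Fuel reacted = 0.836 × 183 → ξ = 153 kmol.
Outlet (n = n₀ + ν ξ):
  C₂H₅OH: 183 − 1(153) = 30.01
  O₂: 971.2 − 3(153) = 512.2
  N₂: 3653 (inert)
  CO₂: 0 + 2(153) = 306
  H₂O: 0 + 3(153) = 459
Total out = 4961 kmol; y_N₂ = 3653 / 4961 = 0.7365.

0.736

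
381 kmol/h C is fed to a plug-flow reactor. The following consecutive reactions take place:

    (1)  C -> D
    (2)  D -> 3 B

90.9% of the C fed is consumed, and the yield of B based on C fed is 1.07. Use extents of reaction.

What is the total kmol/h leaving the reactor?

653 kmol/h

Conversion of C: C consumed = 1ξ₁ = 0.909 × 381 → ξ₁ = 346.3 kmol/h.
Yield of B: 3ξ₂ / 381 = 1.07 → ξ₂ = 135.9 kmol/h.
Outlet amounts (n = n₀ + Σ ν·ξ):
  C: 381 − 1(346.3) = 34.67
  D: 0 + 1(346.3) − 1(135.9) = 210.4
  B: 0 + 3(135.9) = 407.7
Total out = 34.67 + 210.4 + 407.7 = 652.8 kmol/h.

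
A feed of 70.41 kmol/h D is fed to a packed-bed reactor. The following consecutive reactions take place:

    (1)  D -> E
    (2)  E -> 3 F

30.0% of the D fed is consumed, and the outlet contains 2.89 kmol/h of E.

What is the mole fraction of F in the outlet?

0.512

Conversion of D: D consumed = 1ξ₁ = 0.3 × 70.41 → ξ₁ = 21.12 kmol/h.
E balance: n_E = 0 + 1ξ₁ − 1ξ₂ = 2.89 → ξ₂ = (1·21.12 − 2.89)/1 = 18.23 kmol/h.
Outlet amounts (n = n₀ + Σ ν·ξ):
  D: 70.41 − 1(21.12) = 49.29
  E: 0 + 1(21.12) − 1(18.23) = 2.89
  F: 0 + 3(18.23) = 54.7
Total out = 106.9 kmol/h; y_F = 54.7 / 106.9 = 0.5118.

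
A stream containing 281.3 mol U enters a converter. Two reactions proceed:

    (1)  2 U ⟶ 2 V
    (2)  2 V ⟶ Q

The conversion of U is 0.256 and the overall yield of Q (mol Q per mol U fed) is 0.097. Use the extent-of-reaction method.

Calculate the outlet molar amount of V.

Conversion of U: U consumed = 2ξ₁ = 0.256 × 281.3 → ξ₁ = 36.01 mol.
Yield of Q: 1ξ₂ / 281.3 = 0.097 → ξ₂ = 27.29 mol.
Outlet amounts (n = n₀ + Σ ν·ξ):
  U: 281.3 − 2(36.01) = 209.3
  V: 0 + 2(36.01) − 2(27.29) = 17.44
  Q: 0 + 1(27.29) = 27.29

17.4 mol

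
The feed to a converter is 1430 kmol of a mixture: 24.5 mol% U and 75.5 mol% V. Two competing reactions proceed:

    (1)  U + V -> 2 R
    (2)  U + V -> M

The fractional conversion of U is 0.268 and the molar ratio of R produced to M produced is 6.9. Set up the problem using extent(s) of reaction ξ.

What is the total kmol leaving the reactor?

1410 kmol

Conversion of U: U consumed = 0.268 × 350.4 = 93.89 kmol = 1ξ₁ + 1ξ₂.
Selectivity: 2ξ₁ / (1ξ₂) = 6.9 → ξ₁ = 3.45 ξ₂.
Substitute: (1·3.45 + 1) ξ₂ = 93.89 → ξ₂ = 21.1 kmol, ξ₁ = 72.79 kmol.
Outlet amounts (n = n₀ + Σ ν·ξ):
  U: 350.4 − 1(72.79) − 1(21.1) = 256.5
  V: 1080 − 1(72.79) − 1(21.1) = 985.8
  R: 0 + 2(72.79) = 145.6
  M: 0 + 1(21.1) = 21.1
Total out = 256.5 + 985.8 + 145.6 + 21.1 = 1409 kmol.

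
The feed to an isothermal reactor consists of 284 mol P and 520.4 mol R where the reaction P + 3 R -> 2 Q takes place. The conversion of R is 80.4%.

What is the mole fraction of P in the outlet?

R reacted = 0.804 × 520.4 = 418.4 mol; ν_R = −3, so ξ = 418.4/3 = 139.5 mol.
Outlet amounts (n = n₀ + ν ξ):
  P: 284 − 1(139.5) = 144.5
  R: 520.4 − 3(139.5) = 102
  Q: 0 + 2(139.5) = 278.9
Total out = 525.5 mol; y_P = 144.5 / 525.5 = 0.2751.

0.275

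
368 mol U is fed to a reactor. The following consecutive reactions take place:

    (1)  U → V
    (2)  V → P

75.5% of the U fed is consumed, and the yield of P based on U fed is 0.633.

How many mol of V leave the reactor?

Conversion of U: U consumed = 1ξ₁ = 0.755 × 368 → ξ₁ = 277.8 mol.
Yield of P: 1ξ₂ / 368 = 0.633 → ξ₂ = 232.9 mol.
Outlet amounts (n = n₀ + Σ ν·ξ):
  U: 368 − 1(277.8) = 90.16
  V: 0 + 1(277.8) − 1(232.9) = 44.9
  P: 0 + 1(232.9) = 232.9

44.9 mol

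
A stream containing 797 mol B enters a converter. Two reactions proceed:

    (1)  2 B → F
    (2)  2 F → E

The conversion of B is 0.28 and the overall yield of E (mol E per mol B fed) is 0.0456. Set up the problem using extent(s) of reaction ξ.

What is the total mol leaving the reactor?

Conversion of B: B consumed = 2ξ₁ = 0.28 × 797 → ξ₁ = 111.6 mol.
Yield of E: 1ξ₂ / 797 = 0.0456 → ξ₂ = 36.34 mol.
Outlet amounts (n = n₀ + Σ ν·ξ):
  B: 797 − 2(111.6) = 573.8
  F: 0 + 1(111.6) − 2(36.34) = 38.89
  E: 0 + 1(36.34) = 36.34
Total out = 573.8 + 38.89 + 36.34 = 649.1 mol.

649 mol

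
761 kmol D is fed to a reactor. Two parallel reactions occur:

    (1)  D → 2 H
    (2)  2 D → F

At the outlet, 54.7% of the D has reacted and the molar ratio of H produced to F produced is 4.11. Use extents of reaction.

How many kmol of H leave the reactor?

Conversion of D: D consumed = 0.547 × 761 = 416.3 kmol = 1ξ₁ + 2ξ₂.
Selectivity: 2ξ₁ / (1ξ₂) = 4.11 → ξ₁ = 2.055 ξ₂.
Substitute: (1·2.055 + 2) ξ₂ = 416.3 → ξ₂ = 102.7 kmol, ξ₁ = 211 kmol.
Outlet amounts (n = n₀ + Σ ν·ξ):
  D: 761 − 1(211) − 2(102.7) = 344.7
  H: 0 + 2(211) = 421.9
  F: 0 + 1(102.7) = 102.7

422 kmol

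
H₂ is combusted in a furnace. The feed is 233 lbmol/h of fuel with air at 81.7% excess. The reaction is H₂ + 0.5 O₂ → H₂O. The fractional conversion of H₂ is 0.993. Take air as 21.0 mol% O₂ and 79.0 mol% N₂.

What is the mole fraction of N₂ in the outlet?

Stoichiometric O₂ = 0.5 × 233 = 116.5 lbmol/h; O₂ fed = 116.5 × 1.817 = 211.7 lbmol/h.
N₂ fed = 211.7 × 79/21 = 796.3 lbmol/h.
Fuel reacted = 0.993 × 233 → ξ = 231.4 lbmol/h.
Outlet (n = n₀ + ν ξ):
  H₂: 233 − 1(231.4) = 1.631
  O₂: 211.7 − 0.5(231.4) = 96
  N₂: 796.3 (inert)
  H₂O: 0 + 1(231.4) = 231.4
Total out = 1125 lbmol/h; y_N₂ = 796.3 / 1125 = 0.7076.

0.708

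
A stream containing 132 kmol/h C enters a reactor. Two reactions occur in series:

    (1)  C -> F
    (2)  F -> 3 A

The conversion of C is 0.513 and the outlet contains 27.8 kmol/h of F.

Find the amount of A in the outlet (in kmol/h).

120 kmol/h

Conversion of C: C consumed = 1ξ₁ = 0.513 × 132 → ξ₁ = 67.72 kmol/h.
F balance: n_F = 0 + 1ξ₁ − 1ξ₂ = 27.8 → ξ₂ = (1·67.72 − 27.8)/1 = 39.92 kmol/h.
Outlet amounts (n = n₀ + Σ ν·ξ):
  C: 132 − 1(67.72) = 64.28
  F: 0 + 1(67.72) − 1(39.92) = 27.8
  A: 0 + 3(39.92) = 119.7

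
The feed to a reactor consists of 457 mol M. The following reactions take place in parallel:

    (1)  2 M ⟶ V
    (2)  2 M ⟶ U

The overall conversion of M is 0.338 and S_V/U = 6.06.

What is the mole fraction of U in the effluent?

Conversion of M: M consumed = 0.338 × 457 = 154.5 mol = 2ξ₁ + 2ξ₂.
Selectivity: 1ξ₁ / (1ξ₂) = 6.06 → ξ₁ = 6.06 ξ₂.
Substitute: (2·6.06 + 2) ξ₂ = 154.5 → ξ₂ = 10.94 mol, ξ₁ = 66.29 mol.
Outlet amounts (n = n₀ + Σ ν·ξ):
  M: 457 − 2(66.29) − 2(10.94) = 302.5
  V: 0 + 1(66.29) = 66.29
  U: 0 + 1(10.94) = 10.94
Total out = 379.8 mol; y_U = 10.94 / 379.8 = 0.02881.

0.0288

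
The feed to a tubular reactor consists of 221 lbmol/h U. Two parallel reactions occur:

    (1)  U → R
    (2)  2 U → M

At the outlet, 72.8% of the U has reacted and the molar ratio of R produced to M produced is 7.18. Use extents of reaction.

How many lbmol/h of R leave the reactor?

126 lbmol/h

Conversion of U: U consumed = 0.728 × 221 = 160.9 lbmol/h = 1ξ₁ + 2ξ₂.
Selectivity: 1ξ₁ / (1ξ₂) = 7.18 → ξ₁ = 7.18 ξ₂.
Substitute: (1·7.18 + 2) ξ₂ = 160.9 → ξ₂ = 17.53 lbmol/h, ξ₁ = 125.8 lbmol/h.
Outlet amounts (n = n₀ + Σ ν·ξ):
  U: 221 − 1(125.8) − 2(17.53) = 60.11
  R: 0 + 1(125.8) = 125.8
  M: 0 + 1(17.53) = 17.53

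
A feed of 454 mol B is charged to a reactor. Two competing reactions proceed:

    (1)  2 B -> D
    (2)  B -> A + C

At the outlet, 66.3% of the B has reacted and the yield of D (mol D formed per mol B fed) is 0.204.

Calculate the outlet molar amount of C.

116 mol

Yield of D: 1ξ₁ / 454 = 0.204 → ξ₁ = 92.62 mol.
Conversion of B: 2ξ₁ + 1ξ₂ = 0.663 × 454 = 301 → ξ₂ = 115.8 mol.
Outlet amounts (n = n₀ + Σ ν·ξ):
  B: 454 − 2(92.62) − 1(115.8) = 153
  D: 0 + 1(92.62) = 92.62
  A: 0 + 1(115.8) = 115.8
  C: 0 + 1(115.8) = 115.8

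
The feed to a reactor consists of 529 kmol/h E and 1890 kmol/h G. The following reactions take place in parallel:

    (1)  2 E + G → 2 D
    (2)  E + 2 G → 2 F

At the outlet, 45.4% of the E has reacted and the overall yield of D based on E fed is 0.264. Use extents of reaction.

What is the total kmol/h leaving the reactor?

2250 kmol/h

Yield of D: 2ξ₁ / 529 = 0.264 → ξ₁ = 69.83 kmol/h.
Conversion of E: 2ξ₁ + 1ξ₂ = 0.454 × 529 = 240.2 → ξ₂ = 100.5 kmol/h.
Outlet amounts (n = n₀ + Σ ν·ξ):
  E: 529 − 2(69.83) − 1(100.5) = 288.8
  G: 1890 − 1(69.83) − 2(100.5) = 1619
  D: 0 + 2(69.83) = 139.7
  F: 0 + 2(100.5) = 201
Total out = 288.8 + 1619 + 139.7 + 201 = 2249 kmol/h.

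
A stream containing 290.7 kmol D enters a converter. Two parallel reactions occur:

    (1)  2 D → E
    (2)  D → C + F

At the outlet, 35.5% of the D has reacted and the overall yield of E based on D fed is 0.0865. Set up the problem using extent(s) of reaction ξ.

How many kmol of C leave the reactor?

Yield of E: 1ξ₁ / 290.7 = 0.0865 → ξ₁ = 25.15 kmol.
Conversion of D: 2ξ₁ + 1ξ₂ = 0.355 × 290.7 = 103.2 → ξ₂ = 52.91 kmol.
Outlet amounts (n = n₀ + Σ ν·ξ):
  D: 290.7 − 2(25.15) − 1(52.91) = 187.5
  E: 0 + 1(25.15) = 25.15
  C: 0 + 1(52.91) = 52.91
  F: 0 + 1(52.91) = 52.91

52.9 kmol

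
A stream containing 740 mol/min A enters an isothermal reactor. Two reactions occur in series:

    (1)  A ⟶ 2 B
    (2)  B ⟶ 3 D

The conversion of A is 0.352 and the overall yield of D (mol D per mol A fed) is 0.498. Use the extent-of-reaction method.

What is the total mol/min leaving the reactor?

1250 mol/min

Conversion of A: A consumed = 1ξ₁ = 0.352 × 740 → ξ₁ = 260.5 mol/min.
Yield of D: 3ξ₂ / 740 = 0.498 → ξ₂ = 122.8 mol/min.
Outlet amounts (n = n₀ + Σ ν·ξ):
  A: 740 − 1(260.5) = 479.5
  B: 0 + 2(260.5) − 1(122.8) = 398.1
  D: 0 + 3(122.8) = 368.5
Total out = 479.5 + 398.1 + 368.5 = 1246 mol/min.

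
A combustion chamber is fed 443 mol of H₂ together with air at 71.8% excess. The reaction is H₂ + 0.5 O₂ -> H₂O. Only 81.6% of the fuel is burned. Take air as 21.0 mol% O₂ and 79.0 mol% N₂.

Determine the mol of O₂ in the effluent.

Stoichiometric O₂ = 0.5 × 443 = 221.5 mol; O₂ fed = 221.5 × 1.718 = 380.5 mol.
N₂ fed = 380.5 × 79/21 = 1432 mol.
Fuel reacted = 0.816 × 443 → ξ = 361.5 mol.
Outlet (n = n₀ + ν ξ):
  H₂: 443 − 1(361.5) = 81.51
  O₂: 380.5 − 0.5(361.5) = 199.8
  N₂: 1432 (inert)
  H₂O: 0 + 1(361.5) = 361.5

200 mol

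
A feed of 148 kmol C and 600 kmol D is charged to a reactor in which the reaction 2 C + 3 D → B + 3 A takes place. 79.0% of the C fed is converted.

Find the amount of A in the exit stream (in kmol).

175 kmol

C reacted = 0.79 × 148 = 116.9 kmol; ν_C = −2, so ξ = 116.9/2 = 58.46 kmol.
Outlet amounts (n = n₀ + ν ξ):
  C: 148 − 2(58.46) = 31.08
  D: 600 − 3(58.46) = 424.6
  B: 0 + 1(58.46) = 58.46
  A: 0 + 3(58.46) = 175.4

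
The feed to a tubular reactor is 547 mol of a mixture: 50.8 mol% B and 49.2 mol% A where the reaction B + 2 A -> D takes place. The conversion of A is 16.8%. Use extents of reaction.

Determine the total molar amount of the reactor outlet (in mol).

502 mol

A reacted = 0.168 × 269.1 = 45.21 mol; ν_A = −2, so ξ = 45.21/2 = 22.61 mol.
Outlet amounts (n = n₀ + ν ξ):
  B: 277.9 − 1(22.61) = 255.3
  A: 269.1 − 2(22.61) = 223.9
  D: 0 + 1(22.61) = 22.61
Total out = 255.3 + 223.9 + 22.61 = 501.8 mol.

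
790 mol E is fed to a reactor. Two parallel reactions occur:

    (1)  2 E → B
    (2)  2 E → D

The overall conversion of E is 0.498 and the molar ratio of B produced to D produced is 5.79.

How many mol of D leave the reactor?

29 mol

Conversion of E: E consumed = 0.498 × 790 = 393.4 mol = 2ξ₁ + 2ξ₂.
Selectivity: 1ξ₁ / (1ξ₂) = 5.79 → ξ₁ = 5.79 ξ₂.
Substitute: (2·5.79 + 2) ξ₂ = 393.4 → ξ₂ = 28.97 mol, ξ₁ = 167.7 mol.
Outlet amounts (n = n₀ + Σ ν·ξ):
  E: 790 − 2(167.7) − 2(28.97) = 396.6
  B: 0 + 1(167.7) = 167.7
  D: 0 + 1(28.97) = 28.97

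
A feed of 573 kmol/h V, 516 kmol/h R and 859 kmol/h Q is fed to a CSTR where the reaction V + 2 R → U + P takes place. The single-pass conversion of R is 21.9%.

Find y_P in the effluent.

R reacted = 0.219 × 516 = 113 kmol/h; ν_R = −2, so ξ = 113/2 = 56.5 kmol/h.
Outlet amounts (n = n₀ + ν ξ):
  V: 573 − 1(56.5) = 516.5
  R: 516 − 2(56.5) = 403
  U: 0 + 1(56.5) = 56.5
  P: 0 + 1(56.5) = 56.5
  Q: 859 (inert)
Total out = 1891 kmol/h; y_P = 56.5 / 1891 = 0.02987.

0.0299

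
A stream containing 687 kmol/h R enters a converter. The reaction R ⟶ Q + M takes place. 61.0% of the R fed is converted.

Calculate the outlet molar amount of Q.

419 kmol/h

R reacted = 0.61 × 687 = 419.1 kmol/h; ν_R = −1, so ξ = 419.1/1 = 419.1 kmol/h.
Outlet amounts (n = n₀ + ν ξ):
  R: 687 − 1(419.1) = 267.9
  Q: 0 + 1(419.1) = 419.1
  M: 0 + 1(419.1) = 419.1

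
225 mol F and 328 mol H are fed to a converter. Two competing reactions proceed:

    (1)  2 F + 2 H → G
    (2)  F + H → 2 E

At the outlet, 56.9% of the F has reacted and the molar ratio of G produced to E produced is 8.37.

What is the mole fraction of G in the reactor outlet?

0.17

Conversion of F: F consumed = 0.569 × 225 = 128 mol = 2ξ₁ + 1ξ₂.
Selectivity: 1ξ₁ / (2ξ₂) = 8.37 → ξ₁ = 16.74 ξ₂.
Substitute: (2·16.74 + 1) ξ₂ = 128 → ξ₂ = 3.713 mol, ξ₁ = 62.16 mol.
Outlet amounts (n = n₀ + Σ ν·ξ):
  F: 225 − 2(62.16) − 1(3.713) = 96.98
  H: 328 − 2(62.16) − 1(3.713) = 200
  G: 0 + 1(62.16) = 62.16
  E: 0 + 2(3.713) = 7.426
Total out = 366.5 mol; y_G = 62.16 / 366.5 = 0.1696.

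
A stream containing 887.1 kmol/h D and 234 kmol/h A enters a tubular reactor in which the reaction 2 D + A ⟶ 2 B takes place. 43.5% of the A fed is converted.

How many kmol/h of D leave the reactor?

684 kmol/h

A reacted = 0.435 × 234 = 101.8 kmol/h; ν_A = −1, so ξ = 101.8/1 = 101.8 kmol/h.
Outlet amounts (n = n₀ + ν ξ):
  D: 887.1 − 2(101.8) = 683.5
  A: 234 − 1(101.8) = 132.2
  B: 0 + 2(101.8) = 203.6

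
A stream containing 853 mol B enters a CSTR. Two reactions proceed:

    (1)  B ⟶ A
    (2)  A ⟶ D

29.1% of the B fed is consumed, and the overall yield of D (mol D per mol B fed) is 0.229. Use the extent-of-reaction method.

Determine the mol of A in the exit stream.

Conversion of B: B consumed = 1ξ₁ = 0.291 × 853 → ξ₁ = 248.2 mol.
Yield of D: 1ξ₂ / 853 = 0.229 → ξ₂ = 195.3 mol.
Outlet amounts (n = n₀ + Σ ν·ξ):
  B: 853 − 1(248.2) = 604.8
  A: 0 + 1(248.2) − 1(195.3) = 52.89
  D: 0 + 1(195.3) = 195.3

52.9 mol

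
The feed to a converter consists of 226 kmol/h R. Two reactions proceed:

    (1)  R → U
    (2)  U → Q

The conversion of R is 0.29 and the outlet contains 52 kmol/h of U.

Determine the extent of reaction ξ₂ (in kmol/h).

Conversion of R: R consumed = 1ξ₁ = 0.29 × 226 → ξ₁ = 65.54 kmol/h.
U balance: n_U = 0 + 1ξ₁ − 1ξ₂ = 52 → ξ₂ = (1·65.54 − 52)/1 = 13.54 kmol/h.
Outlet amounts (n = n₀ + Σ ν·ξ):
  R: 226 − 1(65.54) = 160.5
  U: 0 + 1(65.54) − 1(13.54) = 52
  Q: 0 + 1(13.54) = 13.54

ξ₂ = 13.5 kmol/h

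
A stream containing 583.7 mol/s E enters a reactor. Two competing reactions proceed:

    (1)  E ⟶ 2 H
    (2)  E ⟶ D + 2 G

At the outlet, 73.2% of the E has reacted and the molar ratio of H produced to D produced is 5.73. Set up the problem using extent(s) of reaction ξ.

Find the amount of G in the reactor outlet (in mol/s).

Conversion of E: E consumed = 0.732 × 583.7 = 427.3 mol/s = 1ξ₁ + 1ξ₂.
Selectivity: 2ξ₁ / (1ξ₂) = 5.73 → ξ₁ = 2.865 ξ₂.
Substitute: (1·2.865 + 1) ξ₂ = 427.3 → ξ₂ = 110.5 mol/s, ξ₁ = 316.7 mol/s.
Outlet amounts (n = n₀ + Σ ν·ξ):
  E: 583.7 − 1(316.7) − 1(110.5) = 156.4
  H: 0 + 2(316.7) = 633.4
  D: 0 + 1(110.5) = 110.5
  G: 0 + 2(110.5) = 221.1

221 mol/s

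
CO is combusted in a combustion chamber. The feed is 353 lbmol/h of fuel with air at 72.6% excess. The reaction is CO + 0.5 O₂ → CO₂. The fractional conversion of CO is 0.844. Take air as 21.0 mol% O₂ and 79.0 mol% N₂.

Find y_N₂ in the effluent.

Stoichiometric O₂ = 0.5 × 353 = 176.5 lbmol/h; O₂ fed = 176.5 × 1.726 = 304.6 lbmol/h.
N₂ fed = 304.6 × 79/21 = 1146 lbmol/h.
Fuel reacted = 0.844 × 353 → ξ = 297.9 lbmol/h.
Outlet (n = n₀ + ν ξ):
  CO: 353 − 1(297.9) = 55.07
  O₂: 304.6 − 0.5(297.9) = 155.7
  N₂: 1146 (inert)
  CO₂: 0 + 1(297.9) = 297.9
Total out = 1655 lbmol/h; y_N₂ = 1146 / 1655 = 0.6926.

0.693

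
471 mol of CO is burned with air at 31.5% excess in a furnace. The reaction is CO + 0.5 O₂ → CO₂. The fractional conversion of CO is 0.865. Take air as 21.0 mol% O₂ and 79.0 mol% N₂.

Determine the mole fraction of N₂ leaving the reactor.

Stoichiometric O₂ = 0.5 × 471 = 235.5 mol; O₂ fed = 235.5 × 1.315 = 309.7 mol.
N₂ fed = 309.7 × 79/21 = 1165 mol.
Fuel reacted = 0.865 × 471 → ξ = 407.4 mol.
Outlet (n = n₀ + ν ξ):
  CO: 471 − 1(407.4) = 63.58
  O₂: 309.7 − 0.5(407.4) = 106
  N₂: 1165 (inert)
  CO₂: 0 + 1(407.4) = 407.4
Total out = 1742 mol; y_N₂ = 1165 / 1742 = 0.6688.

0.669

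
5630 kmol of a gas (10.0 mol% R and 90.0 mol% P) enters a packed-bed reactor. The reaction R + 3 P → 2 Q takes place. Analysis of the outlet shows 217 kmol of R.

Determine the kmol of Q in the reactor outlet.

692 kmol

For R: n = n₀ − 1ξ → 217 = 563 − 1ξ, giving ξ = 346 kmol.
Outlet amounts (n = n₀ + ν ξ):
  R: 563 − 1(346) = 217
  P: 5067 − 3(346) = 4029
  Q: 0 + 2(346) = 692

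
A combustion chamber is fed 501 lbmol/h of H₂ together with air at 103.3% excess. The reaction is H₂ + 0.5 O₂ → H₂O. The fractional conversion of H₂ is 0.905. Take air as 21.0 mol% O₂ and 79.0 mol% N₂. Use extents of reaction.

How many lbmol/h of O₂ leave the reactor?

283 lbmol/h

Stoichiometric O₂ = 0.5 × 501 = 250.5 lbmol/h; O₂ fed = 250.5 × 2.033 = 509.3 lbmol/h.
N₂ fed = 509.3 × 79/21 = 1916 lbmol/h.
Fuel reacted = 0.905 × 501 → ξ = 453.4 lbmol/h.
Outlet (n = n₀ + ν ξ):
  H₂: 501 − 1(453.4) = 47.59
  O₂: 509.3 − 0.5(453.4) = 282.6
  N₂: 1916 (inert)
  H₂O: 0 + 1(453.4) = 453.4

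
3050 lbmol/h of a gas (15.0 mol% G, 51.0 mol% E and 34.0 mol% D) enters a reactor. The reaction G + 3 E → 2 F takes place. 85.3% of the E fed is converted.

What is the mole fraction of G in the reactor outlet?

E reacted = 0.853 × 1556 = 1327 lbmol/h; ν_E = −3, so ξ = 1327/3 = 442.3 lbmol/h.
Outlet amounts (n = n₀ + ν ξ):
  G: 457.5 − 1(442.3) = 15.22
  E: 1556 − 3(442.3) = 228.7
  F: 0 + 2(442.3) = 884.6
  D: 1037 (inert)
Total out = 2165 lbmol/h; y_G = 15.22 / 2165 = 0.007028.

0.00703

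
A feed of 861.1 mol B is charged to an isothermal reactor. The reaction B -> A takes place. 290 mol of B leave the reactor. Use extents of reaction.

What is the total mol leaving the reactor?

861 mol

For B: n = n₀ − 1ξ → 290 = 861.1 − 1ξ, giving ξ = 571.1 mol.
Outlet amounts (n = n₀ + ν ξ):
  B: 861.1 − 1(571.1) = 290
  A: 0 + 1(571.1) = 571.1
Total out = 290 + 571.1 = 861.1 mol.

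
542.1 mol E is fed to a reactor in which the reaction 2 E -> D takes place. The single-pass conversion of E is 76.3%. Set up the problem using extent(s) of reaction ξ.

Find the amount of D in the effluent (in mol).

207 mol

E reacted = 0.763 × 542.1 = 413.6 mol; ν_E = −2, so ξ = 413.6/2 = 206.8 mol.
Outlet amounts (n = n₀ + ν ξ):
  E: 542.1 − 2(206.8) = 128.5
  D: 0 + 1(206.8) = 206.8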